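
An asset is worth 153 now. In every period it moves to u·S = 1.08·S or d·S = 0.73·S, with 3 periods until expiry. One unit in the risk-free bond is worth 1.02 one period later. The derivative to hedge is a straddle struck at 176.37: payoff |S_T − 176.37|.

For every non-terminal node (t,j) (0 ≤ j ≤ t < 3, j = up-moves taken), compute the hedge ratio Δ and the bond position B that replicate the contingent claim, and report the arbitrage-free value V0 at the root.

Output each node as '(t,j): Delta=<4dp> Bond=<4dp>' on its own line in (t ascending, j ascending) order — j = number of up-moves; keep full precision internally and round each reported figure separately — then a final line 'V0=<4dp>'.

(0,0): Delta=-0.5967 Bond=122.0317
(1,0): Delta=-1.0000 Bond=169.5213
(1,1): Delta=-0.5403 Bond=115.1518
(2,0): Delta=-1.0000 Bond=172.9118
(2,1): Delta=-1.0000 Bond=172.9118
(2,2): Delta=-0.4760 Bond=105.9810
V0=30.7427

No-arbitrage ⇒ martingale measure with p* = (R−d)/(u−d) = 0.8286.
Payoff layer (t=3): V(3,0)=116.8504, V(3,1)=88.3136, V(3,2)=46.0948, V(3,3)=16.3659
(2,0): S=81.5337. Δ = (V_up−V_dn)/(S_up−S_dn) = (88.3136−116.8504)/(88.0564−59.5196) = -1.0000. V = [p*·88.3136 + (1−p*)·116.8504]/1.02 = 91.3781. B = V − Δ·S = 172.9118.
(2,1): S=120.6252. Δ = (V_up−V_dn)/(S_up−S_dn) = (46.0948−88.3136)/(130.2752−88.0564) = -1.0000. V = [p*·46.0948 + (1−p*)·88.3136]/1.02 = 52.2866. B = V − Δ·S = 172.9118.
(2,2): S=178.4592. Δ = (V_up−V_dn)/(S_up−S_dn) = (16.3659−46.0948)/(192.7359−130.2752) = -0.4760. V = [p*·16.3659 + (1−p*)·46.0948]/1.02 = 21.0415. B = V − Δ·S = 105.9810.
(1,0): S=111.6900. Δ = (V_up−V_dn)/(S_up−S_dn) = (52.2866−91.3781)/(120.6252−81.5337) = -1.0000. V = [p*·52.2866 + (1−p*)·91.3781]/1.02 = 57.8313. B = V − Δ·S = 169.5213.
(1,1): S=165.2400. Δ = (V_up−V_dn)/(S_up−S_dn) = (21.0415−52.2866)/(178.4592−120.6252) = -0.5403. V = [p*·21.0415 + (1−p*)·52.2866]/1.02 = 25.8802. B = V − Δ·S = 115.1518.
(0,0): S=153.0000. Δ = (V_up−V_dn)/(S_up−S_dn) = (25.8802−57.8313)/(165.2400−111.6900) = -0.5967. V = [p*·25.8802 + (1−p*)·57.8313]/1.02 = 30.7427. B = V − Δ·S = 122.0317.
The time-0 hedge costs 30.7427, which is the no-arbitrage price.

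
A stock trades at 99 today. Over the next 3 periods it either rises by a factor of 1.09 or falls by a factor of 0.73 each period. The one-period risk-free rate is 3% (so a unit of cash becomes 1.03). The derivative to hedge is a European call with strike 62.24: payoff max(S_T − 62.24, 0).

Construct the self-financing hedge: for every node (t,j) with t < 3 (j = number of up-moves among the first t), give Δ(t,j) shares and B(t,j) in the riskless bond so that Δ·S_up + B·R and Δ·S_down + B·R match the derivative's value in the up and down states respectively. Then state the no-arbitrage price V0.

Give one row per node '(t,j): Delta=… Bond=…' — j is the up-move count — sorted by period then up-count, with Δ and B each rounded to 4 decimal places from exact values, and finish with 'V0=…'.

(0,0): Delta=0.9513 Bond=-51.7320
(1,0): Delta=0.7346 Bond=-37.6286
(1,1): Delta=0.9803 Bond=-56.4150
(2,0): Delta=0.0000 Bond=0.0000
(2,1): Delta=0.8330 Bond=-46.5089
(2,2): Delta=1.0000 Bond=-60.4272
V0=42.4430

Risk-neutral probability p* = (R−d)/(u−d) = (1.03−0.73)/(1.09−0.73) = 0.8333.
Terminal values V(3,·): V(3,0)=0.0000, V(3,1)=0.0000, V(3,2)=23.6240, V(3,3)=65.9679
Node (2,0) S=52.7571: V=(p*·0.0000+(1−p*)·0.0000)/1.03=0.0000; Δ=(0.0000−0.0000)/(57.5052−38.5127)=0.0000; B=V−Δ·S=0.0000
Node (2,1) S=78.7743: V=(p*·23.6240+(1−p*)·0.0000)/1.03=19.1133; Δ=(23.6240−0.0000)/(85.8640−57.5052)=0.8330; B=V−Δ·S=-46.5089
Node (2,2) S=117.6219: V=(p*·65.9679+(1−p*)·23.6240)/1.03=57.1947; Δ=(65.9679−23.6240)/(128.2079−85.8640)=1.0000; B=V−Δ·S=-60.4272
Node (1,0) S=72.2700: V=(p*·19.1133+(1−p*)·0.0000)/1.03=15.4638; Δ=(19.1133−0.0000)/(78.7743−52.7571)=0.7346; B=V−Δ·S=-37.6286
Node (1,1) S=107.9100: V=(p*·57.1947+(1−p*)·19.1133)/1.03=49.3668; Δ=(57.1947−19.1133)/(117.6219−78.7743)=0.9803; B=V−Δ·S=-56.4150
Node (0,0) S=99.0000: V=(p*·49.3668+(1−p*)·15.4638)/1.03=42.4430; Δ=(49.3668−15.4638)/(107.9100−72.2700)=0.9513; B=V−Δ·S=-51.7320
Check: Δ(0,0)·S0 + B(0,0) = 42.4430 = V0.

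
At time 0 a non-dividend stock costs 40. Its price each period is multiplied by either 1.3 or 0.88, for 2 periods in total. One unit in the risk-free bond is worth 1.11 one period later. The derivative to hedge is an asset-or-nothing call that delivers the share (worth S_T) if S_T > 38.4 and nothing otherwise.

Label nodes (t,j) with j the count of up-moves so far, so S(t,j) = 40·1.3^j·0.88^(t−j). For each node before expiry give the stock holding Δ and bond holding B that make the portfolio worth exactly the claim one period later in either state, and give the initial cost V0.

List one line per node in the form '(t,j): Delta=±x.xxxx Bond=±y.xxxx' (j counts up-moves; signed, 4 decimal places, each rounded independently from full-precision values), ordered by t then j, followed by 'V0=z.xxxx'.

Since d<R<u, set p* = (R−d)/(u−d) = 0.5476; price each node as the discounted p*-expectation of its children.
Terminal values V(2,·): V(2,0)=0.0000, V(2,1)=45.7600, V(2,2)=67.6000
(1,0): S=35.2000. Δ = (V_up−V_dn)/(S_up−S_dn) = (45.7600−0.0000)/(45.7600−30.9760) = 3.0952. V = [p*·45.7600 + (1−p*)·0.0000]/1.11 = 22.5757. B = V − Δ·S = -86.3767.
(1,1): S=52.0000. Δ = (V_up−V_dn)/(S_up−S_dn) = (67.6000−45.7600)/(67.6000−45.7600) = 1.0000. V = [p*·67.6000 + (1−p*)·45.7600]/1.11 = 52.0000. B = V − Δ·S = 0.0000.
(0,0): S=40.0000. Δ = (V_up−V_dn)/(S_up−S_dn) = (52.0000−22.5757)/(52.0000−35.2000) = 1.7514. V = [p*·52.0000 + (1−p*)·22.5757]/1.11 = 34.8550. B = V − Δ·S = -35.2028.
Each (Δ,B) replicates both successor values, so the strategy is self-financing and V0 is arbitrage-free.

(0,0): Delta=1.7514 Bond=-35.2028
(1,0): Delta=3.0952 Bond=-86.3767
(1,1): Delta=1.0000 Bond=0.0000
V0=34.8550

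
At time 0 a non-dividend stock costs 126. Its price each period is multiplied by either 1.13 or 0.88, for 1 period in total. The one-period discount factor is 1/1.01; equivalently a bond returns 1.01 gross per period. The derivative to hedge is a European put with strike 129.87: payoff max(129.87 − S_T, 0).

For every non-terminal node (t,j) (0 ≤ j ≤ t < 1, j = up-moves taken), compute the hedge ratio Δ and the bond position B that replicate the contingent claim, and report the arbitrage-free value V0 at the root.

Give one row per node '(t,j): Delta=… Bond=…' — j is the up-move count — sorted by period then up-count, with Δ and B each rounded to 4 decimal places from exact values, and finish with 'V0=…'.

Risk-neutral probability p* = (R−d)/(u−d) = (1.01−0.88)/(1.13−0.88) = 0.5200.
Terminal payoffs: V(1,0)=18.9900, V(1,1)=0.0000
(0,0): S=126.0000. Δ = (V_up−V_dn)/(S_up−S_dn) = (0.0000−18.9900)/(142.3800−110.8800) = -0.6029. V = [p*·0.0000 + (1−p*)·18.9900]/1.01 = 9.0250. B = V − Δ·S = 84.9850.
Each (Δ,B) replicates both successor values, so the strategy is self-financing and V0 is arbitrage-free.

(0,0): Delta=-0.6029 Bond=84.9850
V0=9.0250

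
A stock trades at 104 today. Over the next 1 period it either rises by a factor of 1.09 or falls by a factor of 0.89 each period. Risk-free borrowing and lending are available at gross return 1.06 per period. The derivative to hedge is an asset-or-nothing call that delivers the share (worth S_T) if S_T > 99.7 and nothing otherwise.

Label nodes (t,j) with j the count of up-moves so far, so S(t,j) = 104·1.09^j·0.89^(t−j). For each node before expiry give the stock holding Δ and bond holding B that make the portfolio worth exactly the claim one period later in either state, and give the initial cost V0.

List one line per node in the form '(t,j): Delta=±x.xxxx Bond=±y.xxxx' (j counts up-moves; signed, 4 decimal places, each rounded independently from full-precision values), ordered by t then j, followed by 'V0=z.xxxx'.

(0,0): Delta=5.4500 Bond=-475.8981
V0=90.9019

Risk-neutral probability p* = (R−d)/(u−d) = (1.06−0.89)/(1.09−0.89) = 0.8500.
Terminal values V(1,·): V(1,0)=0.0000, V(1,1)=113.3600
(0,0): S=104.0000. Δ = (V_up−V_dn)/(S_up−S_dn) = (113.3600−0.0000)/(113.3600−92.5600) = 5.4500. V = [p*·113.3600 + (1−p*)·0.0000]/1.06 = 90.9019. B = V − Δ·S = -475.8981.
Each (Δ,B) replicates both successor values, so the strategy is self-financing and V0 is arbitrage-free.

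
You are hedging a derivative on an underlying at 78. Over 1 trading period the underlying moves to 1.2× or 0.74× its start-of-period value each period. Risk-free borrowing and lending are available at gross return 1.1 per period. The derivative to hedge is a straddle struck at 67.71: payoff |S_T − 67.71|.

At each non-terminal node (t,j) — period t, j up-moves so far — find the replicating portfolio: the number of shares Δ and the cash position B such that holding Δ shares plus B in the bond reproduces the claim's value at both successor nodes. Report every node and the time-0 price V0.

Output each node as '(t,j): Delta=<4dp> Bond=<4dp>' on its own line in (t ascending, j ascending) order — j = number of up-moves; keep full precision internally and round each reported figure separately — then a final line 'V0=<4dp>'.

Under the risk-neutral measure, an up-move has probability p* = (R−d)/(u−d) = 0.7826 and values discount at R = 1.1.
At expiry t=1: V(1,0)=9.9900, V(1,1)=25.8900
(0,0): S=78.0000. Δ = (V_up−V_dn)/(S_up−S_dn) = (25.8900−9.9900)/(93.6000−57.7200) = 0.4431. V = [p*·25.8900 + (1−p*)·9.9900]/1.1 = 20.3941. B = V − Δ·S = -14.1711.
Root portfolio cost Δ·78+B reproduces V0=20.3941.

(0,0): Delta=0.4431 Bond=-14.1711
V0=20.3941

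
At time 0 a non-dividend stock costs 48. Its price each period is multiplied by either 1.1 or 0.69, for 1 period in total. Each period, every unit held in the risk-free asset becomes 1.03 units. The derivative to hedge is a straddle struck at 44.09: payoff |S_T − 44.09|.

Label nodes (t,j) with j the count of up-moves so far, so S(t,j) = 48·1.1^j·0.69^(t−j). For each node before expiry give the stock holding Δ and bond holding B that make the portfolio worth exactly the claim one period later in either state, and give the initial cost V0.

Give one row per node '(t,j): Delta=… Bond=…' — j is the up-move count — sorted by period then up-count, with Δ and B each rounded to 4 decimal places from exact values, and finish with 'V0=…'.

(0,0): Delta=-0.1148 Bond=14.3431
V0=8.8309

Since d<R<u, set p* = (R−d)/(u−d) = 0.8293; price each node as the discounted p*-expectation of its children.
At expiry t=1: V(1,0)=10.9700, V(1,1)=8.7100
(0,0): S=48.0000. Δ = (V_up−V_dn)/(S_up−S_dn) = (8.7100−10.9700)/(52.8000−33.1200) = -0.1148. V = [p*·8.7100 + (1−p*)·10.9700]/1.03 = 8.8309. B = V − Δ·S = 14.3431.
Each (Δ,B) replicates both successor values, so the strategy is self-financing and V0 is arbitrage-free.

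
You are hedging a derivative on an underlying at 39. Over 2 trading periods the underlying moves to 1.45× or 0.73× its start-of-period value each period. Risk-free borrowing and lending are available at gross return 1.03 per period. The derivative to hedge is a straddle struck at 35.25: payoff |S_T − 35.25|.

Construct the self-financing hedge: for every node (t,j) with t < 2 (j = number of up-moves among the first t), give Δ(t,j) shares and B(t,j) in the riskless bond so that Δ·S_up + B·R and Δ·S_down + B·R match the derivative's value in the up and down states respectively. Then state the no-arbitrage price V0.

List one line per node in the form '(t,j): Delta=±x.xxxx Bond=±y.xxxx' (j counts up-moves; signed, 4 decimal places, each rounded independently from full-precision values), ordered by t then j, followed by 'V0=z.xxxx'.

(0,0): Delta=0.4164 Bond=-1.1872
(1,0): Delta=-0.4115 Bond=22.3490
(1,1): Delta=1.0000 Bond=-34.2233
V0=15.0538

No-arbitrage ⇒ martingale measure with p* = (R−d)/(u−d) = 0.4167.
Terminal values V(2,·): V(2,0)=14.4669, V(2,1)=6.0315, V(2,2)=46.7475
  t=1,j=0: stock 28.4700 → up 41.2815 (V=6.0315), down 20.7831 (V=14.4669). Price 10.6332; hedge Δ=-0.4115, bond B=22.3490.
  t=1,j=1: stock 56.5500 → up 81.9975 (V=46.7475), down 41.2815 (V=6.0315). Price 22.3267; hedge Δ=1.0000, bond B=-34.2233.
  t=0,j=0: stock 39.0000 → up 56.5500 (V=22.3267), down 28.4700 (V=10.6332). Price 15.0538; hedge Δ=0.4164, bond B=-1.1872.
The time-0 hedge costs 15.0538, which is the no-arbitrage price.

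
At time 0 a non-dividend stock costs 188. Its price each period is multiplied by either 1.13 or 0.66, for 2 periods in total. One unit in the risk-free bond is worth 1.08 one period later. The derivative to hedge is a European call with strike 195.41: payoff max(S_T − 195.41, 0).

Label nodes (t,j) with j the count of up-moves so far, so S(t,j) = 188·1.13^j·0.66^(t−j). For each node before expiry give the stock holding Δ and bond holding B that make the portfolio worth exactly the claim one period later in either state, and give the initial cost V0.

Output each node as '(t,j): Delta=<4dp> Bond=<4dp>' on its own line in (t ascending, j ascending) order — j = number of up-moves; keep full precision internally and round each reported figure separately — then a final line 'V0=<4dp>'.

(0,0): Delta=0.4181 Bond=-48.0335
(1,0): Delta=0.0000 Bond=0.0000
(1,1): Delta=0.4472 Bond=-58.0519
V0=30.5668

No-arbitrage ⇒ martingale measure with p* = (R−d)/(u−d) = 0.8936.
Terminal payoffs: V(2,0)=0.0000, V(2,1)=0.0000, V(2,2)=44.6472
  t=1,j=0: stock 124.0800 → up 140.2104 (V=0.0000), down 81.8928 (V=0.0000). Price 0.0000; hedge Δ=0.0000, bond B=0.0000.
  t=1,j=1: stock 212.4400 → up 240.0572 (V=44.6472), down 140.2104 (V=0.0000). Price 36.9421; hedge Δ=0.4472, bond B=-58.0519.
  t=0,j=0: stock 188.0000 → up 212.4400 (V=36.9421), down 124.0800 (V=0.0000). Price 30.5668; hedge Δ=0.4181, bond B=-48.0335.
Each (Δ,B) replicates both successor values, so the strategy is self-financing and V0 is arbitrage-free.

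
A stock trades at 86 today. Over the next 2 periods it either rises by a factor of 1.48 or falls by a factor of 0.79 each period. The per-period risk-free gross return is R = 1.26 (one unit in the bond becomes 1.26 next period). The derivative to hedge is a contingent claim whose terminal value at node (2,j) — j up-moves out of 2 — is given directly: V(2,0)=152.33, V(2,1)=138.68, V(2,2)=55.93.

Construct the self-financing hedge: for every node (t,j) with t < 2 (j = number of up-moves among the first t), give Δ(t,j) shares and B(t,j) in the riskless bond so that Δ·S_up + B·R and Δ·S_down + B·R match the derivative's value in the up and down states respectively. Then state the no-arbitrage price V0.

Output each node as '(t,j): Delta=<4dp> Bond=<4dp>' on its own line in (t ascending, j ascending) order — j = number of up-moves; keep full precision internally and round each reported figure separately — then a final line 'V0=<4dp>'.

(0,0): Delta=-0.8121 Bond=133.8813
(1,0): Delta=-0.2912 Bond=133.3002
(1,1): Delta=-0.9422 Bond=185.2562
V0=64.0422

The replicating-portfolio and risk-neutral prices coincide; use p* = (1.26−0.79)/(1.48−0.79) = 0.6812 for the latter.
Terminal values V(2,·): V(2,0)=152.3300, V(2,1)=138.6800, V(2,2)=55.9300
  t=1,j=0: stock 67.9400 → up 100.5512 (V=138.6800), down 53.6726 (V=152.3300). Price 113.5176; hedge Δ=-0.2912, bond B=133.3002.
  t=1,j=1: stock 127.2800 → up 188.3744 (V=55.9300), down 100.5512 (V=138.6800). Price 65.3286; hedge Δ=-0.9422, bond B=185.2562.
  t=0,j=0: stock 86.0000 → up 127.2800 (V=65.3286), down 67.9400 (V=113.5176). Price 64.0422; hedge Δ=-0.8121, bond B=133.8813.
Self-financing check: at every node Δ·S+B equals the discounted successor values.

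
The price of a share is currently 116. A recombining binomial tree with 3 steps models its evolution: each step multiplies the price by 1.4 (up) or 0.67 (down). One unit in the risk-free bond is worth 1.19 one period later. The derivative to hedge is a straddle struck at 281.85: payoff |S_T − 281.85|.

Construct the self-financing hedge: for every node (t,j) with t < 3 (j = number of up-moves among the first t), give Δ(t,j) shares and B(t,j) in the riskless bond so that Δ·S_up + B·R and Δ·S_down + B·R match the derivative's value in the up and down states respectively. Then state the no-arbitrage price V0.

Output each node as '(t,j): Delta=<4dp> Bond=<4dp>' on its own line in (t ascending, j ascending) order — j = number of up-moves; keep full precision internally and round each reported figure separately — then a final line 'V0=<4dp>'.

Risk-neutral probability p* = (R−d)/(u−d) = (1.19−0.67)/(1.4−0.67) = 0.7123.
At expiry t=3: V(3,0)=246.9615, V(3,1)=208.9486, V(3,2)=129.5188, V(3,3)=36.4540
Node (2,0) S=52.0724: V=(p*·208.9486+(1−p*)·246.9615)/1.19=184.7763; Δ=(208.9486−246.9615)/(72.9014−34.8885)=-1.0000; B=V−Δ·S=236.8487
Node (2,1) S=108.8080: V=(p*·129.5188+(1−p*)·208.9486)/1.19=128.0407; Δ=(129.5188−208.9486)/(152.3312−72.9014)=-1.0000; B=V−Δ·S=236.8487
Node (2,2) S=227.3600: V=(p*·36.4540+(1−p*)·129.5188)/1.19=53.1311; Δ=(36.4540−129.5188)/(318.3040−152.3312)=-0.5607; B=V−Δ·S=180.6172
Node (1,0) S=77.7200: V=(p*·128.0407+(1−p*)·184.7763)/1.19=121.3126; Δ=(128.0407−184.7763)/(108.8080−52.0724)=-1.0000; B=V−Δ·S=199.0326
Node (1,1) S=162.4000: V=(p*·53.1311+(1−p*)·128.0407)/1.19=62.7567; Δ=(53.1311−128.0407)/(227.3600−108.8080)=-0.6319; B=V−Δ·S=165.3726
Node (0,0) S=116.0000: V=(p*·62.7567+(1−p*)·121.3126)/1.19=66.8921; Δ=(62.7567−121.3126)/(162.4000−77.7200)=-0.6915; B=V−Δ·S=147.1055
Self-financing check: at every node Δ·S+B equals the discounted successor values.

(0,0): Delta=-0.6915 Bond=147.1055
(1,0): Delta=-1.0000 Bond=199.0326
(1,1): Delta=-0.6319 Bond=165.3726
(2,0): Delta=-1.0000 Bond=236.8487
(2,1): Delta=-1.0000 Bond=236.8487
(2,2): Delta=-0.5607 Bond=180.6172
V0=66.8921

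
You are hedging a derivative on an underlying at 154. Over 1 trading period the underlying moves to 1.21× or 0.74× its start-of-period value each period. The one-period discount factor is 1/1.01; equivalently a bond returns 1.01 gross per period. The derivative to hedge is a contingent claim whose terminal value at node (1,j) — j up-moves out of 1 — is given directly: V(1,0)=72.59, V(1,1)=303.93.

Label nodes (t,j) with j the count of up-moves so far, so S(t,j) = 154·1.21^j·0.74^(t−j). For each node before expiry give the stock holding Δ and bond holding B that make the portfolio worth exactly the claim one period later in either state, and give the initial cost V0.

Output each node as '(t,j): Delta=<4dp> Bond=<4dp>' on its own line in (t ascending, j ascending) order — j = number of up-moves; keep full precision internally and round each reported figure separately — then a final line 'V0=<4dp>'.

Since d<R<u, set p* = (R−d)/(u−d) = 0.5745; price each node as the discounted p*-expectation of its children.
Payoff layer (t=1): V(1,0)=72.5900, V(1,1)=303.9300
  t=0,j=0: stock 154.0000 → up 186.3400 (V=303.9300), down 113.9600 (V=72.5900). Price 203.4529; hedge Δ=3.1962, bond B=-288.7598.
Self-financing check: at every node Δ·S+B equals the discounted successor values.

(0,0): Delta=3.1962 Bond=-288.7598
V0=203.4529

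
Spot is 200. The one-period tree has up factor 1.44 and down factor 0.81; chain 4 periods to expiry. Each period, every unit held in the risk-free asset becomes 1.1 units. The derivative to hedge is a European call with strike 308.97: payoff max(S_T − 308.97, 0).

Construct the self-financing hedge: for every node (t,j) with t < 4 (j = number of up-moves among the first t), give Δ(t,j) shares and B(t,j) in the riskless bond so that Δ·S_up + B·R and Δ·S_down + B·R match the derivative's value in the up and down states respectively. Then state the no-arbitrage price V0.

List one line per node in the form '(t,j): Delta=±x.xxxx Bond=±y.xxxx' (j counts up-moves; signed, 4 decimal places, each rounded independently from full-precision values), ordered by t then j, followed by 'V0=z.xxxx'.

Under the risk-neutral measure, an up-move has probability p* = (R−d)/(u−d) = 0.4603 and values discount at R = 1.1.
Terminal values V(4,·): V(4,0)=0.0000, V(4,1)=0.0000, V(4,2)=0.0000, V(4,3)=174.7594, V(4,4)=550.9934
(3,0): S=106.2882. Δ = (V_up−V_dn)/(S_up−S_dn) = (0.0000−0.0000)/(153.0550−86.0934) = 0.0000. V = [p*·0.0000 + (1−p*)·0.0000]/1.1 = 0.0000. B = V − Δ·S = 0.0000.
(3,1): S=188.9568. Δ = (V_up−V_dn)/(S_up−S_dn) = (0.0000−0.0000)/(272.0978−153.0550) = 0.0000. V = [p*·0.0000 + (1−p*)·0.0000]/1.1 = 0.0000. B = V − Δ·S = 0.0000.
(3,2): S=335.9232. Δ = (V_up−V_dn)/(S_up−S_dn) = (174.7594−0.0000)/(483.7294−272.0978) = 0.8258. V = [p*·174.7594 + (1−p*)·0.0000]/1.1 = 73.1316. B = V − Δ·S = -204.2642.
(3,3): S=597.1968. Δ = (V_up−V_dn)/(S_up−S_dn) = (550.9934−174.7594)/(859.9634−483.7294) = 1.0000. V = [p*·550.9934 + (1−p*)·174.7594]/1.1 = 316.3150. B = V − Δ·S = -280.8818.
(2,0): S=131.2200. Δ = (V_up−V_dn)/(S_up−S_dn) = (0.0000−0.0000)/(188.9568−106.2882) = 0.0000. V = [p*·0.0000 + (1−p*)·0.0000]/1.1 = 0.0000. B = V − Δ·S = 0.0000.
(2,1): S=233.2800. Δ = (V_up−V_dn)/(S_up−S_dn) = (73.1316−0.0000)/(335.9232−188.9568) = 0.4976. V = [p*·73.1316 + (1−p*)·0.0000]/1.1 = 30.6034. B = V − Δ·S = -85.4785.
(2,2): S=414.7200. Δ = (V_up−V_dn)/(S_up−S_dn) = (316.3150−73.1316)/(597.1968−335.9232) = 0.9308. V = [p*·316.3150 + (1−p*)·73.1316]/1.1 = 168.2483. B = V − Δ·S = -217.7570.
(1,0): S=162.0000. Δ = (V_up−V_dn)/(S_up−S_dn) = (30.6034−0.0000)/(233.2800−131.2200) = 0.2999. V = [p*·30.6034 + (1−p*)·0.0000]/1.1 = 12.8066. B = V − Δ·S = -35.7702.
(1,1): S=288.0000. Δ = (V_up−V_dn)/(S_up−S_dn) = (168.2483−30.6034)/(414.7200−233.2800) = 0.7586. V = [p*·168.2483 + (1−p*)·30.6034]/1.1 = 85.4216. B = V − Δ·S = -133.0624.
(0,0): S=200.0000. Δ = (V_up−V_dn)/(S_up−S_dn) = (85.4216−12.8066)/(288.0000−162.0000) = 0.5763. V = [p*·85.4216 + (1−p*)·12.8066]/1.1 = 42.0296. B = V − Δ·S = -73.2323.
Check: Δ(0,0)·S0 + B(0,0) = 42.0296 = V0.

(0,0): Delta=0.5763 Bond=-73.2323
(1,0): Delta=0.2999 Bond=-35.7702
(1,1): Delta=0.7586 Bond=-133.0624
(2,0): Delta=0.0000 Bond=0.0000
(2,1): Delta=0.4976 Bond=-85.4785
(2,2): Delta=0.9308 Bond=-217.7570
(3,0): Delta=0.0000 Bond=0.0000
(3,1): Delta=0.0000 Bond=0.0000
(3,2): Delta=0.8258 Bond=-204.2642
(3,3): Delta=1.0000 Bond=-280.8818
V0=42.0296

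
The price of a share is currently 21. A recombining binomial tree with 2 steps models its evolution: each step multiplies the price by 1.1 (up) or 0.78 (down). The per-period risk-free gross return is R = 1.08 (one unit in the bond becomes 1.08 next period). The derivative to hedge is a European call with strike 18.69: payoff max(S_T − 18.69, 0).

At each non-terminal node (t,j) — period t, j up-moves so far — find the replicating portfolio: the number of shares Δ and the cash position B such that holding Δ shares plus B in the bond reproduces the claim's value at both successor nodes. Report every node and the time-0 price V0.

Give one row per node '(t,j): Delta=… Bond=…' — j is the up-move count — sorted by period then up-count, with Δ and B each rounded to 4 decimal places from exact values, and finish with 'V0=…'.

(0,0): Delta=0.8681 Bond=-13.1655
(1,0): Delta=0.0000 Bond=0.0000
(1,1): Delta=0.9091 Bond=-15.1667
V0=5.0637

Under the risk-neutral measure, an up-move has probability p* = (R−d)/(u−d) = 0.9375 and values discount at R = 1.08.
Payoff layer (t=2): V(2,0)=0.0000, V(2,1)=0.0000, V(2,2)=6.7200
Node (1,0) S=16.3800: V=(p*·0.0000+(1−p*)·0.0000)/1.08=0.0000; Δ=(0.0000−0.0000)/(18.0180−12.7764)=0.0000; B=V−Δ·S=0.0000
Node (1,1) S=23.1000: V=(p*·6.7200+(1−p*)·0.0000)/1.08=5.8333; Δ=(6.7200−0.0000)/(25.4100−18.0180)=0.9091; B=V−Δ·S=-15.1667
Node (0,0) S=21.0000: V=(p*·5.8333+(1−p*)·0.0000)/1.08=5.0637; Δ=(5.8333−0.0000)/(23.1000−16.3800)=0.8681; B=V−Δ·S=-13.1655
Self-financing check: at every node Δ·S+B equals the discounted successor values.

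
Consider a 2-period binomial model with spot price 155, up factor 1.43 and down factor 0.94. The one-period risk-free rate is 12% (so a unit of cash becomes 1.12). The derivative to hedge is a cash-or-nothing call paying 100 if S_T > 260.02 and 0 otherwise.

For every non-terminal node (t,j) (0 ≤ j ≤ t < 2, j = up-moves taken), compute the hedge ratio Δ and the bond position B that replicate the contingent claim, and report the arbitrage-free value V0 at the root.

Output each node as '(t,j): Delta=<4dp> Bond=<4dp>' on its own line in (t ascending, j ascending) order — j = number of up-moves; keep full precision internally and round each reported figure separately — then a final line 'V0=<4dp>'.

No-arbitrage ⇒ martingale measure with p* = (R−d)/(u−d) = 0.3673.
Terminal payoffs: V(2,0)=0.0000, V(2,1)=0.0000, V(2,2)=100.0000
  t=1,j=0: stock 145.7000 → up 208.3510 (V=0.0000), down 136.9580 (V=0.0000). Price 0.0000; hedge Δ=0.0000, bond B=0.0000.
  t=1,j=1: stock 221.6500 → up 316.9595 (V=100.0000), down 208.3510 (V=0.0000). Price 32.7988; hedge Δ=0.9207, bond B=-171.2828.
  t=0,j=0: stock 155.0000 → up 221.6500 (V=32.7988), down 145.7000 (V=0.0000). Price 10.7576; hedge Δ=0.4318, bond B=-56.1788.
Check: Δ(0,0)·S0 + B(0,0) = 10.7576 = V0.

(0,0): Delta=0.4318 Bond=-56.1788
(1,0): Delta=0.0000 Bond=0.0000
(1,1): Delta=0.9207 Bond=-171.2828
V0=10.7576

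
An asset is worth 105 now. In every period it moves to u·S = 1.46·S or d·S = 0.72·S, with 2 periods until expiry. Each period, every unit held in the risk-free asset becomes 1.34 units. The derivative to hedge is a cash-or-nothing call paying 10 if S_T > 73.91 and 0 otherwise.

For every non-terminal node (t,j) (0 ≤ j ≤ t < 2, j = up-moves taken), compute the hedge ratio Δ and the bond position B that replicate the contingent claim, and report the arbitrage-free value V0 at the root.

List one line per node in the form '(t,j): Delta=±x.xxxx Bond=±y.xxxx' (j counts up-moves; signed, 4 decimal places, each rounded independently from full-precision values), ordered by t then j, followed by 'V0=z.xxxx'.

(0,0): Delta=0.0156 Bond=3.7874
(1,0): Delta=0.1788 Bond=-7.2610
(1,1): Delta=0.0000 Bond=7.4627
V0=5.4227

No-arbitrage ⇒ martingale measure with p* = (R−d)/(u−d) = 0.8378.
Payoff layer (t=2): V(2,0)=0.0000, V(2,1)=10.0000, V(2,2)=10.0000
(1,0): S=75.6000. Δ = (V_up−V_dn)/(S_up−S_dn) = (10.0000−0.0000)/(110.3760−54.4320) = 0.1788. V = [p*·10.0000 + (1−p*)·0.0000]/1.34 = 6.2525. B = V − Δ·S = -7.2610.
(1,1): S=153.3000. Δ = (V_up−V_dn)/(S_up−S_dn) = (10.0000−10.0000)/(223.8180−110.3760) = 0.0000. V = [p*·10.0000 + (1−p*)·10.0000]/1.34 = 7.4627. B = V − Δ·S = 7.4627.
(0,0): S=105.0000. Δ = (V_up−V_dn)/(S_up−S_dn) = (7.4627−6.2525)/(153.3000−75.6000) = 0.0156. V = [p*·7.4627 + (1−p*)·6.2525]/1.34 = 5.4227. B = V − Δ·S = 3.7874.
Self-financing check: at every node Δ·S+B equals the discounted successor values.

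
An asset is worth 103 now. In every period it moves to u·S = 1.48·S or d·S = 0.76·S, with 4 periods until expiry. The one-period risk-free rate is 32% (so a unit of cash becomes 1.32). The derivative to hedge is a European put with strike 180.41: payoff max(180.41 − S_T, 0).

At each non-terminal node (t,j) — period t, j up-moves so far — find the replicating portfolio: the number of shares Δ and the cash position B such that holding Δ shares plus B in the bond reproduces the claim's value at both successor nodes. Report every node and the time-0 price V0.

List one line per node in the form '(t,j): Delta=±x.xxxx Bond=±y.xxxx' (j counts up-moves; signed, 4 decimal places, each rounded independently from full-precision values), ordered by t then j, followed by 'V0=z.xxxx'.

No-arbitrage ⇒ martingale measure with p* = (R−d)/(u−d) = 0.7778.
At expiry t=4: V(4,0)=146.0470, V(4,1)=113.4925, V(4,2)=50.0970, V(4,3)=0.0000, V(4,4)=0.0000
Node (3,0) S=45.2145: V=(p*·113.4925+(1−p*)·146.0470)/1.32=91.4597; Δ=(113.4925−146.0470)/(66.9175−34.3630)=-1.0000; B=V−Δ·S=136.6742
Node (3,1) S=88.0493: V=(p*·50.0970+(1−p*)·113.4925)/1.32=48.6249; Δ=(50.0970−113.4925)/(130.3130−66.9175)=-1.0000; B=V−Δ·S=136.6742
Node (3,2) S=171.4645: V=(p*·0.0000+(1−p*)·50.0970)/1.32=8.4338; Δ=(0.0000−50.0970)/(253.7675−130.3130)=-0.4058; B=V−Δ·S=78.0130
Node (3,3) S=333.9046: V=(p*·0.0000+(1−p*)·0.0000)/1.32=0.0000; Δ=(0.0000−0.0000)/(494.1788−253.7675)=0.0000; B=V−Δ·S=0.0000
Node (2,0) S=59.4928: V=(p*·48.6249+(1−p*)·91.4597)/1.32=44.0483; Δ=(48.6249−91.4597)/(88.0493−45.2145)=-1.0000; B=V−Δ·S=103.5411
Node (2,1) S=115.8544: V=(p*·8.4338+(1−p*)·48.6249)/1.32=13.1554; Δ=(8.4338−48.6249)/(171.4645−88.0493)=-0.4818; B=V−Δ·S=68.9764
Node (2,2) S=225.6112: V=(p*·0.0000+(1−p*)·8.4338)/1.32=1.4198; Δ=(0.0000−8.4338)/(333.9046−171.4645)=-0.0519; B=V−Δ·S=13.1335
Node (1,0) S=78.2800: V=(p*·13.1554+(1−p*)·44.0483)/1.32=15.1671; Δ=(13.1554−44.0483)/(115.8544−59.4928)=-0.5481; B=V−Δ·S=58.0738
Node (1,1) S=152.4400: V=(p*·1.4198+(1−p*)·13.1554)/1.32=3.0513; Δ=(1.4198−13.1554)/(225.6112−115.8544)=-0.1069; B=V−Δ·S=19.3508
Node (0,0) S=103.0000: V=(p*·3.0513+(1−p*)·15.1671)/1.32=4.3513; Δ=(3.0513−15.1671)/(152.4400−78.2800)=-0.1634; B=V−Δ·S=21.1787
Self-financing check: at every node Δ·S+B equals the discounted successor values.

(0,0): Delta=-0.1634 Bond=21.1787
(1,0): Delta=-0.5481 Bond=58.0738
(1,1): Delta=-0.1069 Bond=19.3508
(2,0): Delta=-1.0000 Bond=103.5411
(2,1): Delta=-0.4818 Bond=68.9764
(2,2): Delta=-0.0519 Bond=13.1335
(3,0): Delta=-1.0000 Bond=136.6742
(3,1): Delta=-1.0000 Bond=136.6742
(3,2): Delta=-0.4058 Bond=78.0130
(3,3): Delta=0.0000 Bond=0.0000
V0=4.3513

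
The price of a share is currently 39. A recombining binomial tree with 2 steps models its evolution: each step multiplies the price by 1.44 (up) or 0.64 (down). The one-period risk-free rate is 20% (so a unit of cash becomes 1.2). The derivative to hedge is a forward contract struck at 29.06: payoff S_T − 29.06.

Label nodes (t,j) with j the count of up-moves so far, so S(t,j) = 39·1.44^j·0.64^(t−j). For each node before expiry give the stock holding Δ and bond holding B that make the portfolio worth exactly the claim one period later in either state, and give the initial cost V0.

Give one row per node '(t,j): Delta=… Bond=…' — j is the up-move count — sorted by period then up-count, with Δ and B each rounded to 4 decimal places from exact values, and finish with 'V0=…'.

Under the risk-neutral measure, an up-move has probability p* = (R−d)/(u−d) = 0.7000 and values discount at R = 1.2.
Terminal payoffs: V(2,0)=-13.0856, V(2,1)=6.8824, V(2,2)=51.8104
Node (1,0) S=24.9600: V=(p*·6.8824+(1−p*)·-13.0856)/1.2=0.7433; Δ=(6.8824−-13.0856)/(35.9424−15.9744)=1.0000; B=V−Δ·S=-24.2167
Node (1,1) S=56.1600: V=(p*·51.8104+(1−p*)·6.8824)/1.2=31.9433; Δ=(51.8104−6.8824)/(80.8704−35.9424)=1.0000; B=V−Δ·S=-24.2167
Node (0,0) S=39.0000: V=(p*·31.9433+(1−p*)·0.7433)/1.2=18.8194; Δ=(31.9433−0.7433)/(56.1600−24.9600)=1.0000; B=V−Δ·S=-20.1806
Each (Δ,B) replicates both successor values, so the strategy is self-financing and V0 is arbitrage-free.

(0,0): Delta=1.0000 Bond=-20.1806
(1,0): Delta=1.0000 Bond=-24.2167
(1,1): Delta=1.0000 Bond=-24.2167
V0=18.8194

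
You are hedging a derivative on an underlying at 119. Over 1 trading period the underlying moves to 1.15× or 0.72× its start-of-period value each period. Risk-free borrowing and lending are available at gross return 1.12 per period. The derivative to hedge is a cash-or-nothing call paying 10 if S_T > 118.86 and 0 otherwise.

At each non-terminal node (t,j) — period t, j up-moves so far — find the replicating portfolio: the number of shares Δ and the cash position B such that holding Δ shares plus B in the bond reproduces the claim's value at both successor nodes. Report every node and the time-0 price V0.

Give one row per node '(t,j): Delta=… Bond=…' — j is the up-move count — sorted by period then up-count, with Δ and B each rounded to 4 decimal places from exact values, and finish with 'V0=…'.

(0,0): Delta=0.1954 Bond=-14.9502
V0=8.3056

Since d<R<u, set p* = (R−d)/(u−d) = 0.9302; price each node as the discounted p*-expectation of its children.
At expiry t=1: V(1,0)=0.0000, V(1,1)=10.0000
(0,0): S=119.0000. Δ = (V_up−V_dn)/(S_up−S_dn) = (10.0000−0.0000)/(136.8500−85.6800) = 0.1954. V = [p*·10.0000 + (1−p*)·0.0000]/1.12 = 8.3056. B = V − Δ·S = -14.9502.
Self-financing check: at every node Δ·S+B equals the discounted successor values.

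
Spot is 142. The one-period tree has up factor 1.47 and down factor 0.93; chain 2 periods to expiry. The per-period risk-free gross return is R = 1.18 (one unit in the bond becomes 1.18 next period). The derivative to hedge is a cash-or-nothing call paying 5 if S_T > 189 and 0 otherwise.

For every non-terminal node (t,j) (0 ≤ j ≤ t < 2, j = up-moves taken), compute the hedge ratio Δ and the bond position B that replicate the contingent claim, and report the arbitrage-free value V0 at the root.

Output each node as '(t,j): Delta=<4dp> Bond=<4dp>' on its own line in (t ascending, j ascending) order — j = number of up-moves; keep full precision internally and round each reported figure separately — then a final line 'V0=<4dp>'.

(0,0): Delta=0.0297 Bond=-1.6588
(1,0): Delta=0.0701 Bond=-7.2976
(1,1): Delta=0.0000 Bond=4.2373
V0=2.5553

No-arbitrage ⇒ martingale measure with p* = (R−d)/(u−d) = 0.4630.
Payoff layer (t=2): V(2,0)=0.0000, V(2,1)=5.0000, V(2,2)=5.0000
(1,0): S=132.0600. Δ = (V_up−V_dn)/(S_up−S_dn) = (5.0000−0.0000)/(194.1282−122.8158) = 0.0701. V = [p*·5.0000 + (1−p*)·0.0000]/1.18 = 1.9617. B = V − Δ·S = -7.2976.
(1,1): S=208.7400. Δ = (V_up−V_dn)/(S_up−S_dn) = (5.0000−5.0000)/(306.8478−194.1282) = 0.0000. V = [p*·5.0000 + (1−p*)·5.0000]/1.18 = 4.2373. B = V − Δ·S = 4.2373.
(0,0): S=142.0000. Δ = (V_up−V_dn)/(S_up−S_dn) = (4.2373−1.9617)/(208.7400−132.0600) = 0.0297. V = [p*·4.2373 + (1−p*)·1.9617]/1.18 = 2.5553. B = V − Δ·S = -1.6588.
The time-0 hedge costs 2.5553, which is the no-arbitrage price.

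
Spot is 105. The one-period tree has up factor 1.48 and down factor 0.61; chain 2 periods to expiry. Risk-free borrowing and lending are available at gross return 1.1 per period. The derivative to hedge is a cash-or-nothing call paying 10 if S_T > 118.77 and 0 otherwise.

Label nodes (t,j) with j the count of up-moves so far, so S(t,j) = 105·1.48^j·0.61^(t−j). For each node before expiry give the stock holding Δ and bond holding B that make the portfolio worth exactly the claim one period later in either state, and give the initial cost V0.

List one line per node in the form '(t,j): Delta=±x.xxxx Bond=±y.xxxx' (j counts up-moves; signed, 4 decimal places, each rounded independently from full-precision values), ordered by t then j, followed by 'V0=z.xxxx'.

(0,0): Delta=0.0560 Bond=-3.2636
(1,0): Delta=0.0000 Bond=0.0000
(1,1): Delta=0.0740 Bond=-6.3741
V0=2.6216

Under the risk-neutral measure, an up-move has probability p* = (R−d)/(u−d) = 0.5632 and values discount at R = 1.1.
Payoff layer (t=2): V(2,0)=0.0000, V(2,1)=0.0000, V(2,2)=10.0000
  t=1,j=0: stock 64.0500 → up 94.7940 (V=0.0000), down 39.0705 (V=0.0000). Price 0.0000; hedge Δ=0.0000, bond B=0.0000.
  t=1,j=1: stock 155.4000 → up 229.9920 (V=10.0000), down 94.7940 (V=0.0000). Price 5.1202; hedge Δ=0.0740, bond B=-6.3741.
  t=0,j=0: stock 105.0000 → up 155.4000 (V=5.1202), down 64.0500 (V=0.0000). Price 2.6216; hedge Δ=0.0560, bond B=-3.2636.
Check: Δ(0,0)·S0 + B(0,0) = 2.6216 = V0.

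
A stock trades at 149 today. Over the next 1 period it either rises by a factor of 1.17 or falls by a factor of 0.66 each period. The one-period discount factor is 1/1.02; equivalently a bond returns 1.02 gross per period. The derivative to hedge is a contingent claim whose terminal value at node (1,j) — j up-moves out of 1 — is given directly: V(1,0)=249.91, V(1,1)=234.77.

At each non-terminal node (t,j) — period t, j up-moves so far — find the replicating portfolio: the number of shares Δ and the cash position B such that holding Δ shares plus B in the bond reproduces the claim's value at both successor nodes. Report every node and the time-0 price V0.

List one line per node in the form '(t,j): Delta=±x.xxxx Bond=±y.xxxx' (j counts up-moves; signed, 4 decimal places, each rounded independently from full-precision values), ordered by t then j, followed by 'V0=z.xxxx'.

Since d<R<u, set p* = (R−d)/(u−d) = 0.7059; price each node as the discounted p*-expectation of its children.
Terminal values V(1,·): V(1,0)=249.9100, V(1,1)=234.7700
  t=0,j=0: stock 149.0000 → up 174.3300 (V=234.7700), down 98.3400 (V=249.9100). Price 234.5323; hedge Δ=-0.1992, bond B=264.2186.
Each (Δ,B) replicates both successor values, so the strategy is self-financing and V0 is arbitrage-free.

(0,0): Delta=-0.1992 Bond=264.2186
V0=234.5323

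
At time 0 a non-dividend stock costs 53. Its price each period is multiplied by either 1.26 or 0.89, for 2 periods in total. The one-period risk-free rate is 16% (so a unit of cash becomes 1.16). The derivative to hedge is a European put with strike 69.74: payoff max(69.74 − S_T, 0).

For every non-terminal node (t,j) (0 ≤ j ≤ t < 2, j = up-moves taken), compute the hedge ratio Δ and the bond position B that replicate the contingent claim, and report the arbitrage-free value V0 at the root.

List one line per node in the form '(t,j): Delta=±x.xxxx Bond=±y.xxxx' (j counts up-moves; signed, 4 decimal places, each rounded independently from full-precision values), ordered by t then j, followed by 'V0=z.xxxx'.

Since d<R<u, set p* = (R−d)/(u−d) = 0.7297; price each node as the discounted p*-expectation of its children.
Terminal payoffs: V(2,0)=27.7587, V(2,1)=10.3058, V(2,2)=0.0000
  t=1,j=0: stock 47.1700 → up 59.4342 (V=10.3058), down 41.9813 (V=27.7587). Price 12.9507; hedge Δ=-1.0000, bond B=60.1207.
  t=1,j=1: stock 66.7800 → up 84.1428 (V=0.0000), down 59.4342 (V=10.3058). Price 2.4012; hedge Δ=-0.4171, bond B=30.2547.
  t=0,j=0: stock 53.0000 → up 66.7800 (V=2.4012), down 47.1700 (V=12.9507). Price 4.5279; hedge Δ=-0.5380, bond B=33.0401.
Root portfolio cost Δ·53+B reproduces V0=4.5279.

(0,0): Delta=-0.5380 Bond=33.0401
(1,0): Delta=-1.0000 Bond=60.1207
(1,1): Delta=-0.4171 Bond=30.2547
V0=4.5279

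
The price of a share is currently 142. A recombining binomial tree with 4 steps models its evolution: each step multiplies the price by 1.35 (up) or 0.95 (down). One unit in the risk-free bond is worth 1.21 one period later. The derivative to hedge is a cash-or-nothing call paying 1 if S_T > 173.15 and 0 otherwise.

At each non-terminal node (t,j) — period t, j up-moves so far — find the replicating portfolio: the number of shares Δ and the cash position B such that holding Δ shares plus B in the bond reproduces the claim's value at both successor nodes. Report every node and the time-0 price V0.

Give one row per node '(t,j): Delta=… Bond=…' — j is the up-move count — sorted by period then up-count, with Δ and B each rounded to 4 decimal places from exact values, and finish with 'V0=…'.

(0,0): Delta=0.0024 Bond=0.0704
(1,0): Delta=0.0058 Bond=-0.3715
(1,1): Delta=0.0011 Bond=0.3311
(2,0): Delta=0.0105 Bond=-1.0544
(2,1): Delta=0.0040 Bond=-0.1238
(2,2): Delta=0.0000 Bond=0.6830
(3,0): Delta=0.0000 Bond=0.0000
(3,1): Delta=0.0145 Bond=-1.9628
(3,2): Delta=0.0000 Bond=0.8264
(3,3): Delta=0.0000 Bond=0.8264
V0=0.4075

Risk-neutral probability p* = (R−d)/(u−d) = (1.21−0.95)/(1.35−0.95) = 0.6500.
Payoff layer (t=4): V(4,0)=0.0000, V(4,1)=0.0000, V(4,2)=1.0000, V(4,3)=1.0000, V(4,4)=1.0000
Node (3,0) S=121.7472: V=(p*·0.0000+(1−p*)·0.0000)/1.21=0.0000; Δ=(0.0000−0.0000)/(164.3588−115.6599)=0.0000; B=V−Δ·S=0.0000
Node (3,1) S=173.0093: V=(p*·1.0000+(1−p*)·0.0000)/1.21=0.5372; Δ=(1.0000−0.0000)/(233.5625−164.3588)=0.0145; B=V−Δ·S=-1.9628
Node (3,2) S=245.8553: V=(p*·1.0000+(1−p*)·1.0000)/1.21=0.8264; Δ=(1.0000−1.0000)/(331.9046−233.5625)=0.0000; B=V−Δ·S=0.8264
Node (3,3) S=349.3733: V=(p*·1.0000+(1−p*)·1.0000)/1.21=0.8264; Δ=(1.0000−1.0000)/(471.6539−331.9046)=0.0000; B=V−Δ·S=0.8264
Node (2,0) S=128.1550: V=(p*·0.5372+(1−p*)·0.0000)/1.21=0.2886; Δ=(0.5372−0.0000)/(173.0093−121.7472)=0.0105; B=V−Δ·S=-1.0544
Node (2,1) S=182.1150: V=(p*·0.8264+(1−p*)·0.5372)/1.21=0.5993; Δ=(0.8264−0.5372)/(245.8553−173.0093)=0.0040; B=V−Δ·S=-0.1238
Node (2,2) S=258.7950: V=(p*·0.8264+(1−p*)·0.8264)/1.21=0.6830; Δ=(0.8264−0.8264)/(349.3733−245.8553)=0.0000; B=V−Δ·S=0.6830
Node (1,0) S=134.9000: V=(p*·0.5993+(1−p*)·0.2886)/1.21=0.4054; Δ=(0.5993−0.2886)/(182.1150−128.1550)=0.0058; B=V−Δ·S=-0.3715
Node (1,1) S=191.7000: V=(p*·0.6830+(1−p*)·0.5993)/1.21=0.5403; Δ=(0.6830−0.5993)/(258.7950−182.1150)=0.0011; B=V−Δ·S=0.3311
Node (0,0) S=142.0000: V=(p*·0.5403+(1−p*)·0.4054)/1.21=0.4075; Δ=(0.5403−0.4054)/(191.7000−134.9000)=0.0024; B=V−Δ·S=0.0704
Self-financing check: at every node Δ·S+B equals the discounted successor values.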